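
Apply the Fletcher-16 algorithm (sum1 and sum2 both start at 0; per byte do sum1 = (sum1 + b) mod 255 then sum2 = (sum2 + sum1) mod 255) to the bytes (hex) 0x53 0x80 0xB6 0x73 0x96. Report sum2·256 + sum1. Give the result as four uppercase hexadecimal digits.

4494

Running sums (mod 255):
  after byte 0 (0x53): sum1=83, sum2=83
  after byte 1 (0x80): sum1=211, sum2=39
  after byte 2 (0xB6): sum1=138, sum2=177
  after byte 3 (0x73): sum1=253, sum2=175
  after byte 4 (0x96): sum1=148, sum2=68
Checksum = sum2·256 + sum1 = 68·256 + 148 = 17556 = 0x4494.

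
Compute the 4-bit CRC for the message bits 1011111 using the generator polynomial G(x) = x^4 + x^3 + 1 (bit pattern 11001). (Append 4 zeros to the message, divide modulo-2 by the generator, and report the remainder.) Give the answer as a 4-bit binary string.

1110

Append 4 zeros: 10111110000. Divide by 11001 (XOR where the leading bit is 1):
  pos 0: 10111 XOR 11001 = 01110
  pos 1: 11101 XOR 11001 = 00100
  pos 3: 10010 XOR 11001 = 01011
  pos 4: 10110 XOR 11001 = 01111
  pos 5: 11110 XOR 11001 = 00111
Remainder (last 4 bits) = 1110. This is the CRC / FCS.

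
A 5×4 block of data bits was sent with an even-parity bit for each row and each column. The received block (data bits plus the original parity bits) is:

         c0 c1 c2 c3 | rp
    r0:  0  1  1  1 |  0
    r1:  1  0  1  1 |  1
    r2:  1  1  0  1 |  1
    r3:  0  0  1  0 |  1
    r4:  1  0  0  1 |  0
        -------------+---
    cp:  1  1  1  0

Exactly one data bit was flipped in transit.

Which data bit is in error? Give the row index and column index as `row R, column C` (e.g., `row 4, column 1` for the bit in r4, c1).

row 0, column 1

Recompute each row's even parity and compare to rp:
  r0: data parity 1, sent rp 0 → mismatch
  r1: data parity 1, sent rp 1 → ok
  r2: data parity 1, sent rp 1 → ok
  r3: data parity 1, sent rp 1 → ok
  r4: data parity 0, sent rp 0 → ok
Recompute each column's even parity and compare to cp:
  c0: data parity 1, sent cp 1 → ok
  c1: data parity 0, sent cp 1 → mismatch
  c2: data parity 1, sent cp 1 → ok
  c3: data parity 0, sent cp 0 → ok
Exactly one row (r0) and one column (c1) fail → the flipped bit is at their intersection.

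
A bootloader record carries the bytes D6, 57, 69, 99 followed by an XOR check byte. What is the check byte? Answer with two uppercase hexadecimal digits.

XOR the bytes together:
  start with 0xD6
  0xD6 ⊕ 0x57 = 0x81
  0x81 ⊕ 0x69 = 0xE8
  0xE8 ⊕ 0x99 = 0x71

71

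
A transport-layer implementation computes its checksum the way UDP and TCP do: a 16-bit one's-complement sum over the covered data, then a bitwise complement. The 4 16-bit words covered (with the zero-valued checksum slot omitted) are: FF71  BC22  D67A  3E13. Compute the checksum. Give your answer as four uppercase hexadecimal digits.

One's-complement addition (fold any carry out of bit 15 back into bit 0):
  0xFF71 + 0xBC22 = 0x1BB93 → wrap carry → 0xBB94
  0xBB94 + 0xD67A = 0x1920E → wrap carry → 0x920F
  0x920F + 0x3E13 = 0x0D022
One's-complement sum = 0xD022.
Checksum = ~0xD022 & 0xFFFF = 0x2FDD.

2FDD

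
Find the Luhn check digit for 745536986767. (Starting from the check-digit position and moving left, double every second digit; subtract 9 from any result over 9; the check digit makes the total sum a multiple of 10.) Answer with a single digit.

5

Partial digits right→left: 7 6 7 6 8 9 6 3 5 5 4 7
Double every second digit counting from the check-digit position (so the 1st, 3rd, 5th, ... of the partial from the right).
  doubled (with −9 where >9): 5 5 7 3 1 8 → sum 29
  kept as-is: 6 6 9 3 5 7 → sum 36
Total = 29 + 36 = 65.
Check digit = (10 − (65 mod 10)) mod 10 = 5.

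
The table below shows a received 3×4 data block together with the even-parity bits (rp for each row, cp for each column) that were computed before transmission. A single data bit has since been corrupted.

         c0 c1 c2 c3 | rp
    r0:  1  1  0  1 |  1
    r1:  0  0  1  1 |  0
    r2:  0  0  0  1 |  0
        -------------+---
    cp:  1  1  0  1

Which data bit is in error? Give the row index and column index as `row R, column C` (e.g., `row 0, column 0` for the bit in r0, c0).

Recompute each row's even parity and compare to rp:
  r0: data parity 1, sent rp 1 → ok
  r1: data parity 0, sent rp 0 → ok
  r2: data parity 1, sent rp 0 → mismatch
Recompute each column's even parity and compare to cp:
  c0: data parity 1, sent cp 1 → ok
  c1: data parity 1, sent cp 1 → ok
  c2: data parity 1, sent cp 0 → mismatch
  c3: data parity 1, sent cp 1 → ok
Exactly one row (r2) and one column (c2) fail → the flipped bit is at their intersection.

row 2, column 2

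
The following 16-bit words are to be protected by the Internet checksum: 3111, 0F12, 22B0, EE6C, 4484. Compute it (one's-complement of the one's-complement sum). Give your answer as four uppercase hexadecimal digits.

One's-complement addition (fold any carry out of bit 15 back into bit 0):
  0x3111 + 0x0F12 = 0x04023
  0x4023 + 0x22B0 = 0x062D3
  0x62D3 + 0xEE6C = 0x1513F → wrap carry → 0x5140
  0x5140 + 0x4484 = 0x095C4
One's-complement sum = 0x95C4.
Checksum = ~0x95C4 & 0xFFFF = 0x6A3B.

6A3B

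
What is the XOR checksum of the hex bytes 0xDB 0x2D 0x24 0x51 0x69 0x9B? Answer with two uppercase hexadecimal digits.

XOR the bytes together:
  start with 0xDB
  0xDB ⊕ 0x2D = 0xF6
  0xF6 ⊕ 0x24 = 0xD2
  0xD2 ⊕ 0x51 = 0x83
  0x83 ⊕ 0x69 = 0xEA
  0xEA ⊕ 0x9B = 0x71

71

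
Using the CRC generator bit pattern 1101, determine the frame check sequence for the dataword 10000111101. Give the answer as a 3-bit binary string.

Append 3 zeros: 10000111101000. Divide by 1101 (XOR where the leading bit is 1):
  pos 0: 1000 XOR 1101 = 0101
  pos 1: 1010 XOR 1101 = 0111
  pos 2: 1111 XOR 1101 = 0010
  pos 4: 1011 XOR 1101 = 0110
  pos 5: 1101 XOR 1101 = 0000
  pos 10: 1000 XOR 1101 = 0101
Remainder (last 3 bits) = 101. This is the CRC / FCS.

101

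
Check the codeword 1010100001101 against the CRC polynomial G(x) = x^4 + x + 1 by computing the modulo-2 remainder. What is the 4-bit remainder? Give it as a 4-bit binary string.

Modulo-2 division of 1010100001101 by 10011:
  pos 0: 10101 XOR 10011 = 00110
  pos 2: 11000 XOR 10011 = 01011
  pos 3: 10110 XOR 10011 = 00101
  pos 5: 10101 XOR 10011 = 00110
  pos 7: 11010 XOR 10011 = 01001
  pos 8: 10011 XOR 10011 = 00000
Remainder = 0000 (zero — the frame passes the CRC check).

0000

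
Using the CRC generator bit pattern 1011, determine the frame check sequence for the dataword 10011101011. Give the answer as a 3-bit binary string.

000

Append 3 zeros: 10011101011000. Divide by 1011 (XOR where the leading bit is 1):
  pos 0: 1001 XOR 1011 = 0010
  pos 2: 1011 XOR 1011 = 0000
  pos 7: 1011 XOR 1011 = 0000
Remainder (last 3 bits) = 000. This is the CRC / FCS.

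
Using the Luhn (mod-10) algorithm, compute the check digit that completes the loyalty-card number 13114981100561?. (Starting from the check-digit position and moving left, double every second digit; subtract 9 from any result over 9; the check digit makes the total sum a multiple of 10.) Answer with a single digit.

7

Partial digits right→left: 1 6 5 0 0 1 1 8 9 4 1 1 3 1
Double every second digit counting from the check-digit position (so the 1st, 3rd, 5th, ... of the partial from the right).
  doubled (with −9 where >9): 2 1 0 2 9 2 6 → sum 22
  kept as-is: 6 0 1 8 4 1 1 → sum 21
Total = 22 + 21 = 43.
Check digit = (10 − (43 mod 10)) mod 10 = 7.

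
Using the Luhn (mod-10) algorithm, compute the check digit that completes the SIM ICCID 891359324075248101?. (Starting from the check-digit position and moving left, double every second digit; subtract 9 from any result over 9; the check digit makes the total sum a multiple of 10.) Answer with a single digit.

Partial digits right→left: 1 0 1 8 4 2 5 7 0 4 2 3 9 5 3 1 9 8
Double every second digit counting from the check-digit position (so the 1st, 3rd, 5th, ... of the partial from the right).
  doubled (with −9 where >9): 2 2 8 1 0 4 9 6 9 → sum 41
  kept as-is: 0 8 2 7 4 3 5 1 8 → sum 38
Total = 41 + 38 = 79.
Check digit = (10 − (79 mod 10)) mod 10 = 1.

1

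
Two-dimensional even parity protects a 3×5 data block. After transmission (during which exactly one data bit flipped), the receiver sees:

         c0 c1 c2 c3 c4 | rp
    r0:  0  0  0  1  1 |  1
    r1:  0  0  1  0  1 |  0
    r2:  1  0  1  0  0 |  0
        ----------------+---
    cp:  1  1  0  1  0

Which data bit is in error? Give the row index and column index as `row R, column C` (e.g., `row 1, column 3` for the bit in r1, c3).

Recompute each row's even parity and compare to rp:
  r0: data parity 0, sent rp 1 → mismatch
  r1: data parity 0, sent rp 0 → ok
  r2: data parity 0, sent rp 0 → ok
Recompute each column's even parity and compare to cp:
  c0: data parity 1, sent cp 1 → ok
  c1: data parity 0, sent cp 1 → mismatch
  c2: data parity 0, sent cp 0 → ok
  c3: data parity 1, sent cp 1 → ok
  c4: data parity 0, sent cp 0 → ok
Exactly one row (r0) and one column (c1) fail → the flipped bit is at their intersection.

row 0, column 1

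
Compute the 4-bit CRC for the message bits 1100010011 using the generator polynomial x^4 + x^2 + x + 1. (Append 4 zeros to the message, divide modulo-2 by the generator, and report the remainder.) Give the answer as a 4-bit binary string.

1110

Append 4 zeros: 11000100110000. Divide by 10111 (XOR where the leading bit is 1):
  pos 0: 11000 XOR 10111 = 01111
  pos 1: 11111 XOR 10111 = 01000
  pos 2: 10000 XOR 10111 = 00111
  pos 4: 11101 XOR 10111 = 01010
  pos 5: 10101 XOR 10111 = 00010
  pos 8: 10000 XOR 10111 = 00111
Remainder (last 4 bits) = 1110. This is the CRC / FCS.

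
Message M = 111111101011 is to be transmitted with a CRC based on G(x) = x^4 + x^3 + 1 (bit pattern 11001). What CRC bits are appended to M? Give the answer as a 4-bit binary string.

Append 4 zeros: 1111111010110000. Divide by 11001 (XOR where the leading bit is 1):
  pos 0: 11111 XOR 11001 = 00110
  pos 2: 11011 XOR 11001 = 00010
  pos 5: 10010 XOR 11001 = 01011
  pos 6: 10111 XOR 11001 = 01110
  pos 7: 11101 XOR 11001 = 00100
  pos 9: 10000 XOR 11001 = 01001
  pos 10: 10010 XOR 11001 = 01011
  pos 11: 10110 XOR 11001 = 01111
Remainder (last 4 bits) = 1111. This is the CRC / FCS.

1111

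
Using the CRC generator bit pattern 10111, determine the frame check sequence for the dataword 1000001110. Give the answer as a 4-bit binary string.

1111

Append 4 zeros: 10000011100000. Divide by 10111 (XOR where the leading bit is 1):
  pos 0: 10000 XOR 10111 = 00111
  pos 2: 11101 XOR 10111 = 01010
  pos 3: 10101 XOR 10111 = 00010
  pos 6: 10100 XOR 10111 = 00011
  pos 9: 11000 XOR 10111 = 01111
Remainder (last 4 bits) = 1111. This is the CRC / FCS.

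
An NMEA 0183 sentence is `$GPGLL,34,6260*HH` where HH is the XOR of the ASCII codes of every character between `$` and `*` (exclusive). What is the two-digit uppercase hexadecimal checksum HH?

55

XOR the ASCII codes of the payload characters:
  'G' = 0x47 → acc = 0x47
  'P' = 0x50 → acc = 0x17
  'G' = 0x47 → acc = 0x50
  'L' = 0x4C → acc = 0x1C
  'L' = 0x4C → acc = 0x50
  ',' = 0x2C → acc = 0x7C
  '3' = 0x33 → acc = 0x4F
  '4' = 0x34 → acc = 0x7B
  ',' = 0x2C → acc = 0x57
  '6' = 0x36 → acc = 0x61
  '2' = 0x32 → acc = 0x53
  '6' = 0x36 → acc = 0x65
  '0' = 0x30 → acc = 0x55
Checksum = 0x55.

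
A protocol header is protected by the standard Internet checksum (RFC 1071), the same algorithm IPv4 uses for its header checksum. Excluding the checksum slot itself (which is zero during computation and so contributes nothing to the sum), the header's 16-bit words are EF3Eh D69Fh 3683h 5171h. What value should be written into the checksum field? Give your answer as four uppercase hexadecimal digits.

B22C

One's-complement addition (fold any carry out of bit 15 back into bit 0):
  0xEF3E + 0xD69F = 0x1C5DD → wrap carry → 0xC5DE
  0xC5DE + 0x3683 = 0x0FC61
  0xFC61 + 0x5171 = 0x14DD2 → wrap carry → 0x4DD3
One's-complement sum = 0x4DD3.
Checksum = ~0x4DD3 & 0xFFFF = 0xB22C.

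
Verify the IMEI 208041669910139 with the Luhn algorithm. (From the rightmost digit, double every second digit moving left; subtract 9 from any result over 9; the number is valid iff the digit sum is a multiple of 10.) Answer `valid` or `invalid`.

From the right, keep odd positions and double even positions (subtract 9 from any doubled value over 9):
  doubled (positions 2,4,...): 6 0 9 3 2 0 0 → sum 20
  kept (positions 1,3,...): 9 1 1 9 6 4 8 2 → sum 40
Total = 60.
60 mod 10 = 0, so the number is valid.

valid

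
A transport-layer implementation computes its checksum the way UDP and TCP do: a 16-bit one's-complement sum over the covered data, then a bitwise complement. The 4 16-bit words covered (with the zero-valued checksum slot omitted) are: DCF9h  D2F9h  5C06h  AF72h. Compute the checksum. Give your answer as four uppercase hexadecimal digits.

One's-complement addition (fold any carry out of bit 15 back into bit 0):
  0xDCF9 + 0xD2F9 = 0x1AFF2 → wrap carry → 0xAFF3
  0xAFF3 + 0x5C06 = 0x10BF9 → wrap carry → 0x0BFA
  0x0BFA + 0xAF72 = 0x0BB6C
One's-complement sum = 0xBB6C.
Checksum = ~0xBB6C & 0xFFFF = 0x4493.

4493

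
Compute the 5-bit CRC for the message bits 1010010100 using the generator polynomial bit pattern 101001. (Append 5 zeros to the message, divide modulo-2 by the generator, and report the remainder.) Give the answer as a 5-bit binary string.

01101

Append 5 zeros: 101001010000000. Divide by 101001 (XOR where the leading bit is 1):
  pos 0: 101001 XOR 101001 = 000000
  pos 7: 100000 XOR 101001 = 001001
  pos 9: 100100 XOR 101001 = 001101
Remainder (last 5 bits) = 01101. This is the CRC / FCS.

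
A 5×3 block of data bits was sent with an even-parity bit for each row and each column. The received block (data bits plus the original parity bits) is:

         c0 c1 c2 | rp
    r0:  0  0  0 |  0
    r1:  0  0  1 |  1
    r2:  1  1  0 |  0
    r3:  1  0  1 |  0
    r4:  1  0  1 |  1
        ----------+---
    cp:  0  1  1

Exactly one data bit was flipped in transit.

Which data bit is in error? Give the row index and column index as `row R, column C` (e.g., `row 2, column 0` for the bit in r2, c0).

row 4, column 0

Recompute each row's even parity and compare to rp:
  r0: data parity 0, sent rp 0 → ok
  r1: data parity 1, sent rp 1 → ok
  r2: data parity 0, sent rp 0 → ok
  r3: data parity 0, sent rp 0 → ok
  r4: data parity 0, sent rp 1 → mismatch
Recompute each column's even parity and compare to cp:
  c0: data parity 1, sent cp 0 → mismatch
  c1: data parity 1, sent cp 1 → ok
  c2: data parity 1, sent cp 1 → ok
Exactly one row (r4) and one column (c0) fail → the flipped bit is at their intersection.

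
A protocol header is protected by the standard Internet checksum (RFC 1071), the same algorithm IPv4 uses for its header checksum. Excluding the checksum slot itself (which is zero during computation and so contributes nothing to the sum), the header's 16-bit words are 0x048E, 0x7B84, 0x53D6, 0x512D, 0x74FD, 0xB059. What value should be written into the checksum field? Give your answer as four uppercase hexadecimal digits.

B592

One's-complement addition (fold any carry out of bit 15 back into bit 0):
  0x048E + 0x7B84 = 0x08012
  0x8012 + 0x53D6 = 0x0D3E8
  0xD3E8 + 0x512D = 0x12515 → wrap carry → 0x2516
  0x2516 + 0x74FD = 0x09A13
  0x9A13 + 0xB059 = 0x14A6C → wrap carry → 0x4A6D
One's-complement sum = 0x4A6D.
Checksum = ~0x4A6D & 0xFFFF = 0xB592.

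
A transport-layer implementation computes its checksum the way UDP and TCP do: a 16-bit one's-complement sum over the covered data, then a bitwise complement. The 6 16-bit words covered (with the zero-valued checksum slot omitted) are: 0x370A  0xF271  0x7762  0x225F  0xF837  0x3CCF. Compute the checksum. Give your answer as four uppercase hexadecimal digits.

One's-complement addition (fold any carry out of bit 15 back into bit 0):
  0x370A + 0xF271 = 0x1297B → wrap carry → 0x297C
  0x297C + 0x7762 = 0x0A0DE
  0xA0DE + 0x225F = 0x0C33D
  0xC33D + 0xF837 = 0x1BB74 → wrap carry → 0xBB75
  0xBB75 + 0x3CCF = 0x0F844
One's-complement sum = 0xF844.
Checksum = ~0xF844 & 0xFFFF = 0x07BB.

07BB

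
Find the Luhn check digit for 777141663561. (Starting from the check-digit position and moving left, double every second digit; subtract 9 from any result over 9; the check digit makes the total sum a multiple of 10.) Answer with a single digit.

Partial digits right→left: 1 6 5 3 6 6 1 4 1 7 7 7
Double every second digit counting from the check-digit position (so the 1st, 3rd, 5th, ... of the partial from the right).
  doubled (with −9 where >9): 2 1 3 2 2 5 → sum 15
  kept as-is: 6 3 6 4 7 7 → sum 33
Total = 15 + 33 = 48.
Check digit = (10 − (48 mod 10)) mod 10 = 2.

2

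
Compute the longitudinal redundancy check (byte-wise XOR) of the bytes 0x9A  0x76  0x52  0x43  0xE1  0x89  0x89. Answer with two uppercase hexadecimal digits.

XOR the bytes together:
  start with 0x9A
  0x9A ⊕ 0x76 = 0xEC
  0xEC ⊕ 0x52 = 0xBE
  0xBE ⊕ 0x43 = 0xFD
  0xFD ⊕ 0xE1 = 0x1C
  0x1C ⊕ 0x89 = 0x95
  0x95 ⊕ 0x89 = 0x1C

1C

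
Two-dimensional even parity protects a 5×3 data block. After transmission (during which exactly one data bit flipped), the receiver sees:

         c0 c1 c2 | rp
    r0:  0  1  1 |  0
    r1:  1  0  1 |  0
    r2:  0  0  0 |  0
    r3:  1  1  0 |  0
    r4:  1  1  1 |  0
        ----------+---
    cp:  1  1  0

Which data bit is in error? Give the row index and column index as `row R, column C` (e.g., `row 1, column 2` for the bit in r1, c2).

row 4, column 2

Recompute each row's even parity and compare to rp:
  r0: data parity 0, sent rp 0 → ok
  r1: data parity 0, sent rp 0 → ok
  r2: data parity 0, sent rp 0 → ok
  r3: data parity 0, sent rp 0 → ok
  r4: data parity 1, sent rp 0 → mismatch
Recompute each column's even parity and compare to cp:
  c0: data parity 1, sent cp 1 → ok
  c1: data parity 1, sent cp 1 → ok
  c2: data parity 1, sent cp 0 → mismatch
Exactly one row (r4) and one column (c2) fail → the flipped bit is at their intersection.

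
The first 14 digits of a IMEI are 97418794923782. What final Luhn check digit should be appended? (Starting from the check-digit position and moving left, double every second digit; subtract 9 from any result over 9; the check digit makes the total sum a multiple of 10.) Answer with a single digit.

Partial digits right→left: 2 8 7 3 2 9 4 9 7 8 1 4 7 9
Double every second digit counting from the check-digit position (so the 1st, 3rd, 5th, ... of the partial from the right).
  doubled (with −9 where >9): 4 5 4 8 5 2 5 → sum 33
  kept as-is: 8 3 9 9 8 4 9 → sum 50
Total = 33 + 50 = 83.
Check digit = (10 − (83 mod 10)) mod 10 = 7.

7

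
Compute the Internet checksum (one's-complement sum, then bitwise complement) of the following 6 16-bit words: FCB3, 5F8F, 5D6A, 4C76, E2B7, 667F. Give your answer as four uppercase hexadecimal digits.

B0A4

One's-complement addition (fold any carry out of bit 15 back into bit 0):
  0xFCB3 + 0x5F8F = 0x15C42 → wrap carry → 0x5C43
  0x5C43 + 0x5D6A = 0x0B9AD
  0xB9AD + 0x4C76 = 0x10623 → wrap carry → 0x0624
  0x0624 + 0xE2B7 = 0x0E8DB
  0xE8DB + 0x667F = 0x14F5A → wrap carry → 0x4F5B
One's-complement sum = 0x4F5B.
Checksum = ~0x4F5B & 0xFFFF = 0xB0A4.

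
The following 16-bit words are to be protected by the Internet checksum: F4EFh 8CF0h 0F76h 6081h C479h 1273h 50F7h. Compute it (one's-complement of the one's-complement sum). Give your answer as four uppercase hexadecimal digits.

E643

One's-complement addition (fold any carry out of bit 15 back into bit 0):
  0xF4EF + 0x8CF0 = 0x181DF → wrap carry → 0x81E0
  0x81E0 + 0x0F76 = 0x09156
  0x9156 + 0x6081 = 0x0F1D7
  0xF1D7 + 0xC479 = 0x1B650 → wrap carry → 0xB651
  0xB651 + 0x1273 = 0x0C8C4
  0xC8C4 + 0x50F7 = 0x119BB → wrap carry → 0x19BC
One's-complement sum = 0x19BC.
Checksum = ~0x19BC & 0xFFFF = 0xE643.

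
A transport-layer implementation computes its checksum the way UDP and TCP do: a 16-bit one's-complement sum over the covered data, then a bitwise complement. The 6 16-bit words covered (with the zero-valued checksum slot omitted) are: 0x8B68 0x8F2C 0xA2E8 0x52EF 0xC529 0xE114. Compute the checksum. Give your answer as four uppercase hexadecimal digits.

One's-complement addition (fold any carry out of bit 15 back into bit 0):
  0x8B68 + 0x8F2C = 0x11A94 → wrap carry → 0x1A95
  0x1A95 + 0xA2E8 = 0x0BD7D
  0xBD7D + 0x52EF = 0x1106C → wrap carry → 0x106D
  0x106D + 0xC529 = 0x0D596
  0xD596 + 0xE114 = 0x1B6AA → wrap carry → 0xB6AB
One's-complement sum = 0xB6AB.
Checksum = ~0xB6AB & 0xFFFF = 0x4954.

4954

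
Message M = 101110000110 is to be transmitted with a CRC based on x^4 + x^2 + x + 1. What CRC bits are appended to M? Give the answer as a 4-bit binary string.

Append 4 zeros: 1011100001100000. Divide by 10111 (XOR where the leading bit is 1):
  pos 0: 10111 XOR 10111 = 00000
  pos 9: 11000 XOR 10111 = 01111
  pos 10: 11110 XOR 10111 = 01001
  pos 11: 10010 XOR 10111 = 00101
Remainder (last 4 bits) = 0101. This is the CRC / FCS.

0101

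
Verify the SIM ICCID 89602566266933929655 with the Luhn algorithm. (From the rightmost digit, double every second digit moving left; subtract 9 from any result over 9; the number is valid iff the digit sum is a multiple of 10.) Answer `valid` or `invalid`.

From the right, keep odd positions and double even positions (subtract 9 from any doubled value over 9):
  doubled (positions 2,4,...): 1 9 9 6 3 4 3 4 3 7 → sum 49
  kept (positions 1,3,...): 5 6 2 3 9 6 6 5 0 9 → sum 51
Total = 100.
100 mod 10 = 0, so the number is valid.

valid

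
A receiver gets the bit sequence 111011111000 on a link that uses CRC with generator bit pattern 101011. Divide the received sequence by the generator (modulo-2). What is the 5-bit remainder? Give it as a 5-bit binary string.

00000

Modulo-2 division of 111011111000 by 101011:
  pos 0: 111011 XOR 101011 = 010000
  pos 1: 100001 XOR 101011 = 001010
  pos 3: 101011 XOR 101011 = 000000
Remainder = 00000 (zero — the frame passes the CRC check).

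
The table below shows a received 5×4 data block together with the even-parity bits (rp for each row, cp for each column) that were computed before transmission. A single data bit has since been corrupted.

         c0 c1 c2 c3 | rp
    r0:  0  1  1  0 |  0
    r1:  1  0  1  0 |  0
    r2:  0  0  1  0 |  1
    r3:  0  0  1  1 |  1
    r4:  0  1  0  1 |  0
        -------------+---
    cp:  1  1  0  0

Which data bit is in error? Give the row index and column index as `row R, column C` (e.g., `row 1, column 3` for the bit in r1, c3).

row 3, column 1

Recompute each row's even parity and compare to rp:
  r0: data parity 0, sent rp 0 → ok
  r1: data parity 0, sent rp 0 → ok
  r2: data parity 1, sent rp 1 → ok
  r3: data parity 0, sent rp 1 → mismatch
  r4: data parity 0, sent rp 0 → ok
Recompute each column's even parity and compare to cp:
  c0: data parity 1, sent cp 1 → ok
  c1: data parity 0, sent cp 1 → mismatch
  c2: data parity 0, sent cp 0 → ok
  c3: data parity 0, sent cp 0 → ok
Exactly one row (r3) and one column (c1) fail → the flipped bit is at their intersection.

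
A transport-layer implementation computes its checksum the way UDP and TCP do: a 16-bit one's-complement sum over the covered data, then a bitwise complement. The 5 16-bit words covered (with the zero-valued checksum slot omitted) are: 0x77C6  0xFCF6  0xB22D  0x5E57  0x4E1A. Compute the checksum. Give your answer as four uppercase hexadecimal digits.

2CA3

One's-complement addition (fold any carry out of bit 15 back into bit 0):
  0x77C6 + 0xFCF6 = 0x174BC → wrap carry → 0x74BD
  0x74BD + 0xB22D = 0x126EA → wrap carry → 0x26EB
  0x26EB + 0x5E57 = 0x08542
  0x8542 + 0x4E1A = 0x0D35C
One's-complement sum = 0xD35C.
Checksum = ~0xD35C & 0xFFFF = 0x2CA3.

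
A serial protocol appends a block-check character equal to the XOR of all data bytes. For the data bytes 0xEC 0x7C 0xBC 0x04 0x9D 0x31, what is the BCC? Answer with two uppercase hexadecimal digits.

84

XOR the bytes together:
  start with 0xEC
  0xEC ⊕ 0x7C = 0x90
  0x90 ⊕ 0xBC = 0x2C
  0x2C ⊕ 0x04 = 0x28
  0x28 ⊕ 0x9D = 0xB5
  0xB5 ⊕ 0x31 = 0x84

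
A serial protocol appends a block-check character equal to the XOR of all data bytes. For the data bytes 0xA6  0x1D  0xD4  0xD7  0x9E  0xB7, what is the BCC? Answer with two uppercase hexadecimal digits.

91

XOR the bytes together:
  start with 0xA6
  0xA6 ⊕ 0x1D = 0xBB
  0xBB ⊕ 0xD4 = 0x6F
  0x6F ⊕ 0xD7 = 0xB8
  0xB8 ⊕ 0x9E = 0x26
  0x26 ⊕ 0xB7 = 0x91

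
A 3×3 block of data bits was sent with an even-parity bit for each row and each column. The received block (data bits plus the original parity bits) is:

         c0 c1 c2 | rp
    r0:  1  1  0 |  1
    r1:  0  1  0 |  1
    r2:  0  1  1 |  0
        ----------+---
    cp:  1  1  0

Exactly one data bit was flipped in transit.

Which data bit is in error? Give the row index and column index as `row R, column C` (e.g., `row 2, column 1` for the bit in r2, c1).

Recompute each row's even parity and compare to rp:
  r0: data parity 0, sent rp 1 → mismatch
  r1: data parity 1, sent rp 1 → ok
  r2: data parity 0, sent rp 0 → ok
Recompute each column's even parity and compare to cp:
  c0: data parity 1, sent cp 1 → ok
  c1: data parity 1, sent cp 1 → ok
  c2: data parity 1, sent cp 0 → mismatch
Exactly one row (r0) and one column (c2) fail → the flipped bit is at their intersection.

row 0, column 2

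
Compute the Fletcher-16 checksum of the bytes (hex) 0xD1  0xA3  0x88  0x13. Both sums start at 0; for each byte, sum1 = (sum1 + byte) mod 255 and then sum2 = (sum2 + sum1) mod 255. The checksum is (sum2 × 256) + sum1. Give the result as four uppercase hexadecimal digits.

5611

Running sums (mod 255):
  after byte 0 (0xD1): sum1=209, sum2=209
  after byte 1 (0xA3): sum1=117, sum2=71
  after byte 2 (0x88): sum1=253, sum2=69
  after byte 3 (0x13): sum1=17, sum2=86
Checksum = sum2·256 + sum1 = 86·256 + 17 = 22033 = 0x5611.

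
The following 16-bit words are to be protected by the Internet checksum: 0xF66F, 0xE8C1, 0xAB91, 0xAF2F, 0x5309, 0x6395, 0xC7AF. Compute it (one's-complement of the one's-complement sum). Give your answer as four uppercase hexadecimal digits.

47BE

One's-complement addition (fold any carry out of bit 15 back into bit 0):
  0xF66F + 0xE8C1 = 0x1DF30 → wrap carry → 0xDF31
  0xDF31 + 0xAB91 = 0x18AC2 → wrap carry → 0x8AC3
  0x8AC3 + 0xAF2F = 0x139F2 → wrap carry → 0x39F3
  0x39F3 + 0x5309 = 0x08CFC
  0x8CFC + 0x6395 = 0x0F091
  0xF091 + 0xC7AF = 0x1B840 → wrap carry → 0xB841
One's-complement sum = 0xB841.
Checksum = ~0xB841 & 0xFFFF = 0x47BE.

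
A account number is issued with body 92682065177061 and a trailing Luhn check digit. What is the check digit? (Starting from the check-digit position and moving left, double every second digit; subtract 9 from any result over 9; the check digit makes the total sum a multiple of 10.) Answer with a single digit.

4

Partial digits right→left: 1 6 0 7 7 1 5 6 0 2 8 6 2 9
Double every second digit counting from the check-digit position (so the 1st, 3rd, 5th, ... of the partial from the right).
  doubled (with −9 where >9): 2 0 5 1 0 7 4 → sum 19
  kept as-is: 6 7 1 6 2 6 9 → sum 37
Total = 19 + 37 = 56.
Check digit = (10 − (56 mod 10)) mod 10 = 4.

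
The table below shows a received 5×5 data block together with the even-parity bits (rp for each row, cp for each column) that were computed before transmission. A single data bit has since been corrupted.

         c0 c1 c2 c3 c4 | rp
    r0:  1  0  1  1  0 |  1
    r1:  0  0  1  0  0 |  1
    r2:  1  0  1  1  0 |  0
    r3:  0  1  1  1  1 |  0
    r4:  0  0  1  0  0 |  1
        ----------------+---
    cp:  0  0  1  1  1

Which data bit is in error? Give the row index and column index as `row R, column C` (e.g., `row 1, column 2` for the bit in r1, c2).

row 2, column 1

Recompute each row's even parity and compare to rp:
  r0: data parity 1, sent rp 1 → ok
  r1: data parity 1, sent rp 1 → ok
  r2: data parity 1, sent rp 0 → mismatch
  r3: data parity 0, sent rp 0 → ok
  r4: data parity 1, sent rp 1 → ok
Recompute each column's even parity and compare to cp:
  c0: data parity 0, sent cp 0 → ok
  c1: data parity 1, sent cp 0 → mismatch
  c2: data parity 1, sent cp 1 → ok
  c3: data parity 1, sent cp 1 → ok
  c4: data parity 1, sent cp 1 → ok
Exactly one row (r2) and one column (c1) fail → the flipped bit is at their intersection.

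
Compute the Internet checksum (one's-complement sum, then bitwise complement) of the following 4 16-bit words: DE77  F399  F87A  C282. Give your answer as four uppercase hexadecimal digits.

One's-complement addition (fold any carry out of bit 15 back into bit 0):
  0xDE77 + 0xF399 = 0x1D210 → wrap carry → 0xD211
  0xD211 + 0xF87A = 0x1CA8B → wrap carry → 0xCA8C
  0xCA8C + 0xC282 = 0x18D0E → wrap carry → 0x8D0F
One's-complement sum = 0x8D0F.
Checksum = ~0x8D0F & 0xFFFF = 0x72F0.

72F0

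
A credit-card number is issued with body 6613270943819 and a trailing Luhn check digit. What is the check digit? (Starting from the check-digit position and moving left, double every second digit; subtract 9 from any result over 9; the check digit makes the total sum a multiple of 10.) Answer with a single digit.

Partial digits right→left: 9 1 8 3 4 9 0 7 2 3 1 6 6
Double every second digit counting from the check-digit position (so the 1st, 3rd, 5th, ... of the partial from the right).
  doubled (with −9 where >9): 9 7 8 0 4 2 3 → sum 33
  kept as-is: 1 3 9 7 3 6 → sum 29
Total = 33 + 29 = 62.
Check digit = (10 − (62 mod 10)) mod 10 = 8.

8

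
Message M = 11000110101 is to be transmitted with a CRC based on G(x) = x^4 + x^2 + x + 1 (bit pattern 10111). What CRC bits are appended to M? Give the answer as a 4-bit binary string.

0000

Append 4 zeros: 110001101010000. Divide by 10111 (XOR where the leading bit is 1):
  pos 0: 11000 XOR 10111 = 01111
  pos 1: 11111 XOR 10111 = 01000
  pos 2: 10001 XOR 10111 = 00110
  pos 4: 11001 XOR 10111 = 01110
  pos 5: 11100 XOR 10111 = 01011
  pos 6: 10111 XOR 10111 = 00000
Remainder (last 4 bits) = 0000. This is the CRC / FCS.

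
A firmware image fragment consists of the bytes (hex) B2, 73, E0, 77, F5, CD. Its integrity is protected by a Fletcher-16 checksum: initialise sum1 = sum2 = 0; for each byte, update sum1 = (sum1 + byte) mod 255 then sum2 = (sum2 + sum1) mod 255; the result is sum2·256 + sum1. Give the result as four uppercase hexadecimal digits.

Running sums (mod 255):
  after byte 0 (B2): sum1=178, sum2=178
  after byte 1 (73): sum1=38, sum2=216
  after byte 2 (E0): sum1=7, sum2=223
  after byte 3 (77): sum1=126, sum2=94
  after byte 4 (F5): sum1=116, sum2=210
  after byte 5 (CD): sum1=66, sum2=21
Checksum = sum2·256 + sum1 = 21·256 + 66 = 5442 = 0x1542.

1542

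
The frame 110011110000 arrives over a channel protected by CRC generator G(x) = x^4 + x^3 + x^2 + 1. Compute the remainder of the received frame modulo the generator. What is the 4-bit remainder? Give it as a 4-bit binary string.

0000

Modulo-2 division of 110011110000 by 11101:
  pos 0: 11001 XOR 11101 = 00100
  pos 2: 10011 XOR 11101 = 01110
  pos 3: 11101 XOR 11101 = 00000
Remainder = 0000 (zero — the frame passes the CRC check).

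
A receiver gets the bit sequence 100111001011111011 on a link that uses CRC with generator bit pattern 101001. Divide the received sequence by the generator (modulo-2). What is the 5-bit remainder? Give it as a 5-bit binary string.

Modulo-2 division of 100111001011111011 by 101001:
  pos 0: 100111 XOR 101001 = 001110
  pos 2: 111000 XOR 101001 = 010001
  pos 3: 100011 XOR 101001 = 001010
  pos 5: 101001 XOR 101001 = 000000
  pos 11: 111101 XOR 101001 = 010100
  pos 12: 101001 XOR 101001 = 000000
Remainder = 00000 (zero — the frame passes the CRC check).

00000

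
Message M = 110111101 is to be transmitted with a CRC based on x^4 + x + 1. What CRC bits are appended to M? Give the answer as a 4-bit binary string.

1010

Append 4 zeros: 1101111010000. Divide by 10011 (XOR where the leading bit is 1):
  pos 0: 11011 XOR 10011 = 01000
  pos 1: 10001 XOR 10011 = 00010
  pos 4: 10101 XOR 10011 = 00110
  pos 6: 11000 XOR 10011 = 01011
  pos 7: 10110 XOR 10011 = 00101
Remainder (last 4 bits) = 1010. This is the CRC / FCS.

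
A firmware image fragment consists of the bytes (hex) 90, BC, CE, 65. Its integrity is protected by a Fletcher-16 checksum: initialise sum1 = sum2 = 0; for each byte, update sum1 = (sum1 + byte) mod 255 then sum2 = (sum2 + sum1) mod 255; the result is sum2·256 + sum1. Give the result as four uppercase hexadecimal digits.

Running sums (mod 255):
  after byte 0 (90): sum1=144, sum2=144
  after byte 1 (BC): sum1=77, sum2=221
  after byte 2 (CE): sum1=28, sum2=249
  after byte 3 (65): sum1=129, sum2=123
Checksum = sum2·256 + sum1 = 123·256 + 129 = 31617 = 0x7B81.

7B81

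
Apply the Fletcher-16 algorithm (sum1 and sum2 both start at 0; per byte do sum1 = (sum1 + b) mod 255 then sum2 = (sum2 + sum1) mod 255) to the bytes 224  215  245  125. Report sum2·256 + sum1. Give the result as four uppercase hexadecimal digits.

742C

Running sums (mod 255):
  after byte 0 (224): sum1=224, sum2=224
  after byte 1 (215): sum1=184, sum2=153
  after byte 2 (245): sum1=174, sum2=72
  after byte 3 (125): sum1=44, sum2=116
Checksum = sum2·256 + sum1 = 116·256 + 44 = 29740 = 0x742C.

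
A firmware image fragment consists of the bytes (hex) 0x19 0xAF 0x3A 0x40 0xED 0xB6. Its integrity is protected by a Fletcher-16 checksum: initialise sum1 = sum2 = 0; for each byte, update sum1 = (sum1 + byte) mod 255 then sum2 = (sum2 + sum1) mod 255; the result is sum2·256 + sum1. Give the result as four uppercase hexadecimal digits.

Running sums (mod 255):
  after byte 0 (0x19): sum1=25, sum2=25
  after byte 1 (0xAF): sum1=200, sum2=225
  after byte 2 (0x3A): sum1=3, sum2=228
  after byte 3 (0x40): sum1=67, sum2=40
  after byte 4 (0xED): sum1=49, sum2=89
  after byte 5 (0xB6): sum1=231, sum2=65
Checksum = sum2·256 + sum1 = 65·256 + 231 = 16871 = 0x41E7.

41E7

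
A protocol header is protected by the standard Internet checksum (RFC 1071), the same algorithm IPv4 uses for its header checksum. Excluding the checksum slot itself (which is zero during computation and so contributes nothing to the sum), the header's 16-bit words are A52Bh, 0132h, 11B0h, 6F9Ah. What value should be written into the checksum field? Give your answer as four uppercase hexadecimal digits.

D857

One's-complement addition (fold any carry out of bit 15 back into bit 0):
  0xA52B + 0x0132 = 0x0A65D
  0xA65D + 0x11B0 = 0x0B80D
  0xB80D + 0x6F9A = 0x127A7 → wrap carry → 0x27A8
One's-complement sum = 0x27A8.
Checksum = ~0x27A8 & 0xFFFF = 0xD857.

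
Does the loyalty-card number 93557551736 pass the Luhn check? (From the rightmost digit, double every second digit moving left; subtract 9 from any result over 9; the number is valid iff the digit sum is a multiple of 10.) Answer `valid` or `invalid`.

From the right, keep odd positions and double even positions (subtract 9 from any doubled value over 9):
  doubled (positions 2,4,...): 6 2 1 1 6 → sum 16
  kept (positions 1,3,...): 6 7 5 7 5 9 → sum 39
Total = 55.
55 mod 10 = 5, so the number is invalid.

invalid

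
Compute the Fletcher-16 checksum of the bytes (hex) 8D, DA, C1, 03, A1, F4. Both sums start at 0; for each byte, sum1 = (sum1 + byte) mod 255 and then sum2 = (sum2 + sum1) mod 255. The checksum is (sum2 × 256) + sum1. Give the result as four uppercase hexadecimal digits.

DFC3

Running sums (mod 255):
  after byte 0 (8D): sum1=141, sum2=141
  after byte 1 (DA): sum1=104, sum2=245
  after byte 2 (C1): sum1=42, sum2=32
  after byte 3 (03): sum1=45, sum2=77
  after byte 4 (A1): sum1=206, sum2=28
  after byte 5 (F4): sum1=195, sum2=223
Checksum = sum2·256 + sum1 = 223·256 + 195 = 57283 = 0xDFC3.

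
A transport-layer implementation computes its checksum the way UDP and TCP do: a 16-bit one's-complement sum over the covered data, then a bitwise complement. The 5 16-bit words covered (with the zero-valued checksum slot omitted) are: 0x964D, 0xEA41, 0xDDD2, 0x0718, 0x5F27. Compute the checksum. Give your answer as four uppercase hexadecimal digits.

One's-complement addition (fold any carry out of bit 15 back into bit 0):
  0x964D + 0xEA41 = 0x1808E → wrap carry → 0x808F
  0x808F + 0xDDD2 = 0x15E61 → wrap carry → 0x5E62
  0x5E62 + 0x0718 = 0x0657A
  0x657A + 0x5F27 = 0x0C4A1
One's-complement sum = 0xC4A1.
Checksum = ~0xC4A1 & 0xFFFF = 0x3B5E.

3B5E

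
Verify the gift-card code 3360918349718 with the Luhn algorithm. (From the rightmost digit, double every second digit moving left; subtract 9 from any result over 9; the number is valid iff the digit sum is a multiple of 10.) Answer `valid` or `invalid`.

From the right, keep odd positions and double even positions (subtract 9 from any doubled value over 9):
  doubled (positions 2,4,...): 2 9 6 2 0 6 → sum 25
  kept (positions 1,3,...): 8 7 4 8 9 6 3 → sum 45
Total = 70.
70 mod 10 = 0, so the number is valid.

valid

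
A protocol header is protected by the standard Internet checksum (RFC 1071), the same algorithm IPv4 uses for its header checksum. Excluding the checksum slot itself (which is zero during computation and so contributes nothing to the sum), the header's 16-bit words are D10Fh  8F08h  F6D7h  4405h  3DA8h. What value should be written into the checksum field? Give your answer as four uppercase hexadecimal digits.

One's-complement addition (fold any carry out of bit 15 back into bit 0):
  0xD10F + 0x8F08 = 0x16017 → wrap carry → 0x6018
  0x6018 + 0xF6D7 = 0x156EF → wrap carry → 0x56F0
  0x56F0 + 0x4405 = 0x09AF5
  0x9AF5 + 0x3DA8 = 0x0D89D
One's-complement sum = 0xD89D.
Checksum = ~0xD89D & 0xFFFF = 0x2762.

2762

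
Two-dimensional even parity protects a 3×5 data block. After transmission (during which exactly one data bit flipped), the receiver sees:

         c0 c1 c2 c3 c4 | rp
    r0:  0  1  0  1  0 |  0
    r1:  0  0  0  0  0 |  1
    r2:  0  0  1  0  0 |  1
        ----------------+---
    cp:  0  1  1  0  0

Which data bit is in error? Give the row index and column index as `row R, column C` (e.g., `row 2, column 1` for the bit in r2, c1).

Recompute each row's even parity and compare to rp:
  r0: data parity 0, sent rp 0 → ok
  r1: data parity 0, sent rp 1 → mismatch
  r2: data parity 1, sent rp 1 → ok
Recompute each column's even parity and compare to cp:
  c0: data parity 0, sent cp 0 → ok
  c1: data parity 1, sent cp 1 → ok
  c2: data parity 1, sent cp 1 → ok
  c3: data parity 1, sent cp 0 → mismatch
  c4: data parity 0, sent cp 0 → ok
Exactly one row (r1) and one column (c3) fail → the flipped bit is at their intersection.

row 1, column 3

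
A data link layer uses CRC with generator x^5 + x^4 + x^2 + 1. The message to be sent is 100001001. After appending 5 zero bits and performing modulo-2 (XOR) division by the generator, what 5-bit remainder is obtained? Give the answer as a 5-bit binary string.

01110

Append 5 zeros: 10000100100000. Divide by 110101 (XOR where the leading bit is 1):
  pos 0: 100001 XOR 110101 = 010100
  pos 1: 101000 XOR 110101 = 011101
  pos 2: 111010 XOR 110101 = 001111
  pos 4: 111110 XOR 110101 = 001011
  pos 6: 101100 XOR 110101 = 011001
  pos 7: 110010 XOR 110101 = 000111
Remainder (last 5 bits) = 01110. This is the CRC / FCS.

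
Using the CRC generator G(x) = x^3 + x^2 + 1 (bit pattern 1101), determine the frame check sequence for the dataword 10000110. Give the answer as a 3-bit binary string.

Append 3 zeros: 10000110000. Divide by 1101 (XOR where the leading bit is 1):
  pos 0: 1000 XOR 1101 = 0101
  pos 1: 1010 XOR 1101 = 0111
  pos 2: 1111 XOR 1101 = 0010
  pos 4: 1010 XOR 1101 = 0111
  pos 5: 1110 XOR 1101 = 0011
  pos 7: 1100 XOR 1101 = 0001
Remainder (last 3 bits) = 001. This is the CRC / FCS.

001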